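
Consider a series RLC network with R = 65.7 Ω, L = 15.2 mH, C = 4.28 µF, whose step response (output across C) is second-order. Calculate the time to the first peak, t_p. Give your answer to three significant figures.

For a series RLC circuit (capacitor voltage as output), ω_n = 1/√(LC) = 1/√(15.2 mH · 4.28 µF) = 3920 rad/s.
ζ = (R/2)·√(C/L) = (65.7/2)·√(4.28 µF/15.2 mH) = 0.551.
ω_d = 3920·√(1 − 0.551²) = 3270 rad/s. t_p = π/ω_d = 0.000960 s.

t_p ≈ 0.000960 s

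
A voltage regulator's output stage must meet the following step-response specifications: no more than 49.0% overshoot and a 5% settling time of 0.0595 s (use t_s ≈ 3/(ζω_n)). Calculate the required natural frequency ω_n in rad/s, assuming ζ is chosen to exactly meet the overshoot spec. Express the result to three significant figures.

From %OS = 100·exp(−πζ/√(1−ζ²)), invert to get ζ = −ln(OS)/√(π² + ln²(OS)) with OS = 0.490.
−ln 0.490 = 0.7133, so ζ = 0.7133/√(π² + 0.5089) = 0.221.
From t_s ≈ 3/(ζω_n): ω_n = 3/(ζ·t_s) = 3/(0.221·0.0595) = 228 rad/s.

ω_n ≈ 228 rad/s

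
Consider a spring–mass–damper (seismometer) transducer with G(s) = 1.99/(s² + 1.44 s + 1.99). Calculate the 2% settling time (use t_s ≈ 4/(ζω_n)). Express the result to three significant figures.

Matching coefficients with s² + 2ζω_n s + ω_n² gives ω_n² = 1.99 ⇒ ω_n = 1.41 rad/s, and ζ = 1.44/(2ω_n) = 0.510.
t_s ≈ 4/(ζω_n) = 4/(0.510·1.41) = 5.56 s.

t_s ≈ 5.56 s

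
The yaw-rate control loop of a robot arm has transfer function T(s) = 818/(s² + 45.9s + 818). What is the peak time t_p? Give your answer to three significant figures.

t_p ≈ 0.184 s

Comparing the denominator to s² + 2ζω_n s + ω_n²: ω_n = √818 = 28.6 rad/s, and 2ζω_n = 45.9 so ζ = 45.9/(2·28.6) = 0.802.
ω_d = ω_n√(1−ζ²) = 17.1 rad/s. Then t_p = π/ω_d = 0.184 s.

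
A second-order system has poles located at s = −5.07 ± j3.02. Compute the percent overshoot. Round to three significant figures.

%OS ≈ 0.512%

With σ = 5.07, ω_d = 3.02: ω_n = √(σ²+ω_d²) = 5.90 rad/s, ζ = σ/ω_n = 0.859.
%OS = 100 e^{−πζ/√(1−ζ²)} with ζ = 0.859 gives 0.512%.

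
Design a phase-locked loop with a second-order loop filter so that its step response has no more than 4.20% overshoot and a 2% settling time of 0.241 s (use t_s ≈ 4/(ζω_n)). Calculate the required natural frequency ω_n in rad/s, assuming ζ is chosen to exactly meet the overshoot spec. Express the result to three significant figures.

From %OS = 100·exp(−πζ/√(1−ζ²)), invert to get ζ = −ln(OS)/√(π² + ln²(OS)) with OS = 0.0420.
−ln 0.0420 = 3.170, so ζ = 3.170/√(π² + 10.05) = 0.710.
Then ω_n = 4/(ζ t_s) = 4/(0.710 × 0.241) = 23.4 rad/s.

ω_n ≈ 23.4 rad/s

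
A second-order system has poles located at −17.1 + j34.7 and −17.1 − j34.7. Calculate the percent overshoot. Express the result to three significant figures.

%OS ≈ 21.3%

|pole| = ω_n = √(17.1² + 34.7²) = 38.7 rad/s; ζ = cos θ = σ/ω_n = 0.442.
Overshoot: exp(−π·0.442/√(1−0.442²)) = 0.213, i.e. 21.3%.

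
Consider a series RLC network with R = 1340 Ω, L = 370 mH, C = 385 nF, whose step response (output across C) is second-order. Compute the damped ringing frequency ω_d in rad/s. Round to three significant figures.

For a series RLC circuit (capacitor voltage as output), ω_n = 1/√(LC) = 1/√(370 mH · 385 nF) = 2650 rad/s.
ζ = (R/2)·√(C/L) = (1340/2)·√(385 nF/370 mH) = 0.683.
The damped frequency ω_d = ω_n√(1−ζ²) = 1930 rad/s.

ω_d ≈ 1930 rad/s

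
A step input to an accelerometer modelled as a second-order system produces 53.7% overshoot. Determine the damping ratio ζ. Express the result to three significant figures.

Inverting the overshoot relation: ζ = |ln 0.537|/√(π² + ln²0.537) = 0.194.

ζ ≈ 0.194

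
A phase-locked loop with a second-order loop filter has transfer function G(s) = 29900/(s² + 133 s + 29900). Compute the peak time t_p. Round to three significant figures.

ω_n = √29900 = 173 rad/s; ζ = 133/(2·173) = 0.385.
ω_d = ω_n√(1−ζ²) = 160 rad/s. Then t_p = π/ω_d = 0.0197 s.

t_p ≈ 0.0197 s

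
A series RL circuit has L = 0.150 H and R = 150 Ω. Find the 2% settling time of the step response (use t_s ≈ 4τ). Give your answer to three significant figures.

τ = L/R = 0.150/150 = 0.00100 s.
t_s ≈ 4τ = 0.00400 s.

t_s ≈ 0.00400 s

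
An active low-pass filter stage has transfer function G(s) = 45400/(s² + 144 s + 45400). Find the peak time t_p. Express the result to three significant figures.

Comparing the denominator to s² + 2ζω_n s + ω_n²: ω_n = √45400 = 213 rad/s, and 2ζω_n = 144 so ζ = 144/(2·213) = 0.338.
ω_d = 213·√(1 − 0.338²) = 201 rad/s. Then t_p = π/ω_d = 0.0157 s.

t_p ≈ 0.0157 s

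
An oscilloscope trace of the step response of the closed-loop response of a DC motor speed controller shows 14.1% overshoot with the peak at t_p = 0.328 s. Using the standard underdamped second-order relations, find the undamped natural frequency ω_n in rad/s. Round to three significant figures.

ω_n ≈ 11.3 rad/s

ζ from %OS: ζ = |ln 0.141|/√(π²+ln²0.141) = 0.529.
t_p = π/ω_d ⇒ ω_d = 9.58 rad/s; then ω_n = ω_d/√(1−ζ²) = 11.3 rad/s.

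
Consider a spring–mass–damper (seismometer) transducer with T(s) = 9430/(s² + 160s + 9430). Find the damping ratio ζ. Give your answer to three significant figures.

Comparing the denominator to s² + 2ζω_n s + ω_n²: ω_n = √9430 = 97.1 rad/s, and 2ζω_n = 160 so ζ = 160/(2·97.1) = 0.824.

ζ ≈ 0.824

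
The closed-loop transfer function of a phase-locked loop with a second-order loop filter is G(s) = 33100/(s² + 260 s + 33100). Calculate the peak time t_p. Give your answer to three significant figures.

Matching coefficients with s² + 2ζω_n s + ω_n² gives ω_n² = 33100 ⇒ ω_n = 182 rad/s, and ζ = 260/(2ω_n) = 0.715.
The damped frequency ω_d = ω_n√(1−ζ²) = 127 rad/s. Then t_p = π/ω_d = 0.0247 s.

t_p ≈ 0.0247 s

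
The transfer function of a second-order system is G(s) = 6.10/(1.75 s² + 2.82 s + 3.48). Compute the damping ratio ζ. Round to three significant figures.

Dividing through by 1.75: denominator becomes s² + 1.611 s + 1.989.
So ω_n = √1.989 = 1.41 rad/s and ζ = 1.611/(2·1.41) = 0.571.

ζ ≈ 0.571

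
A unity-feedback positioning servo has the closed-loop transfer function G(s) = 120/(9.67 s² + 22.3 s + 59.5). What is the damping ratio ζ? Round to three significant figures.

ζ ≈ 0.465

Dividing through by 9.67: denominator becomes s² + 2.306 s + 6.153.
So ω_n = √6.153 = 2.48 rad/s and ζ = 2.306/(2·2.48) = 0.465.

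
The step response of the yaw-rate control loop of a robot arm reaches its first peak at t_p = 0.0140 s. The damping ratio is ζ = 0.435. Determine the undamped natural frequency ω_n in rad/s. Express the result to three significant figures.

ω_n ≈ 249 rad/s

Peak time t_p = π/ω_d, so ω_d = π/t_p = π/0.0140 = 224 rad/s.
ω_n = ω_d/√(1−ζ²) = 224/√0.811 = 249 rad/s.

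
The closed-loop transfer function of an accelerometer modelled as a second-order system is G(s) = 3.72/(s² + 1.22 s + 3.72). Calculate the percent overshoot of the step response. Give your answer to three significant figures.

%OS ≈ 35.1%

Comparing the denominator to s² + 2ζω_n s + ω_n²: ω_n = √3.72 = 1.93 rad/s, and 2ζω_n = 1.22 so ζ = 1.22/(2·1.93) = 0.316.
%OS = 100·exp(−πζ/√(1−ζ²)) = 35.1%.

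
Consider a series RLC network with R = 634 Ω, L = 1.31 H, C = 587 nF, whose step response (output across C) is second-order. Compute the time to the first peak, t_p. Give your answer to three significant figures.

For a series RLC circuit (capacitor voltage as output), ω_n = 1/√(LC) = 1/√(1.31 H · 587 nF) = 1140 rad/s.
ζ = (R/2)·√(C/L) = (634/2)·√(587 nF/1.31 H) = 0.212.
ω_d = ω_n√(1−ζ²) = 1110 rad/s. t_p = π/ω_d = 0.00282 s.

t_p ≈ 0.00282 s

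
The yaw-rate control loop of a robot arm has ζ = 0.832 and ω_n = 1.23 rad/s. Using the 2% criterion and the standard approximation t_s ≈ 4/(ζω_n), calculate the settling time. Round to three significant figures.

t_s ≈ 4/(ζω_n) = 4/(0.832 × 1.23) = 3.91 s.

t_s ≈ 3.91 s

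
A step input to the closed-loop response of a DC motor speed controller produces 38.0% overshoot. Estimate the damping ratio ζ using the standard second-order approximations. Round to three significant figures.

ζ ≈ 0.294

Inverting the overshoot relation: ζ = |ln 0.380|/√(π² + ln²0.380) = 0.294.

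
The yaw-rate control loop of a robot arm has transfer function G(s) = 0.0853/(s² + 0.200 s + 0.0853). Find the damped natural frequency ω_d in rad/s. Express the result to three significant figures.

ω_n = √0.0853 = 0.292 rad/s; ζ = 0.200/(2·0.292) = 0.342.
ω_d = 0.292·√(1 − 0.342²) = 0.274 rad/s.

ω_d ≈ 0.274 rad/s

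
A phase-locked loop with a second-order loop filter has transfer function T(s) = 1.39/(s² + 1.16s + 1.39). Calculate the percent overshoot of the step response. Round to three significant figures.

%OS ≈ 16.9%

ω_n = √1.39 = 1.18 rad/s; ζ = 1.16/(2·1.18) = 0.492.
Overshoot: exp(−π·0.492/√(1−0.492²)) = 0.169, i.e. 16.9%.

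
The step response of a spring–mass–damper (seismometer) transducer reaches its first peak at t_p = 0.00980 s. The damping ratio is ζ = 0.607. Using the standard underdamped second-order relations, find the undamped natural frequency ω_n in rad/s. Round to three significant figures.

ω_n ≈ 403 rad/s

Peak time t_p = π/ω_d, so ω_d = π/t_p = π/0.00980 = 321 rad/s.
ω_n = ω_d/√(1−ζ²) = 321/√0.632 = 403 rad/s.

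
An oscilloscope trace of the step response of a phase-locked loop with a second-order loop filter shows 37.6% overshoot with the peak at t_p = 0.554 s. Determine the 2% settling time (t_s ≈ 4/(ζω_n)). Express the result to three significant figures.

The overshoot fixes ζ = −ln(OS)/√(π²+ln²(OS)) = 0.297.
t_p = π/ω_d ⇒ ω_d = 5.67 rad/s; then ω_n = ω_d/√(1−ζ²) = 5.94 rad/s.
t_s ≈ 4/(ζω_n) = 4/(0.297·5.94) = 2.27 s.

t_s ≈ 2.27 s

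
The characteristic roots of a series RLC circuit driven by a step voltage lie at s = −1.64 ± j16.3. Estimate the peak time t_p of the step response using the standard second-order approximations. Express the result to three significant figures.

t_p ≈ 0.193 s

t_p = π/ω_d with ω_d = 16.3 (the imaginary part), so t_p = 0.193 s.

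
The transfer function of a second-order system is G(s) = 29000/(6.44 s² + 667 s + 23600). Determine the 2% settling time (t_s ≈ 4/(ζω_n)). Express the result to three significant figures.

t_s ≈ 0.0772 s

Dividing through by 6.44: denominator becomes s² + 103.6 s + 3665.
So ω_n = √3665 = 60.5 rad/s and ζ = 103.6/(2·60.5) = 0.855.
t_s ≈ 4/(ζω_n) = 0.0772 s.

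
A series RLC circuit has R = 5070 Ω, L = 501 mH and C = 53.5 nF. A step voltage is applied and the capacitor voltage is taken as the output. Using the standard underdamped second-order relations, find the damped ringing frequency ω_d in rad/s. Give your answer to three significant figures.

For a series RLC circuit (capacitor voltage as output), ω_n = 1/√(LC) = 1/√(501 mH · 53.5 nF) = 6110 rad/s.
ζ = (R/2)·√(C/L) = (5070/2)·√(53.5 nF/501 mH) = 0.828.
The damped frequency ω_d = ω_n√(1−ζ²) = 3420 rad/s.

ω_d ≈ 3420 rad/s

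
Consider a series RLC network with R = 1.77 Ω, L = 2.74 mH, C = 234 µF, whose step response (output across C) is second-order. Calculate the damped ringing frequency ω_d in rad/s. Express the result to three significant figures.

For a series RLC circuit (capacitor voltage as output), ω_n = 1/√(LC) = 1/√(2.74 mH · 234 µF) = 1250 rad/s.
ζ = (R/2)·√(C/L) = (1.77/2)·√(234 µF/2.74 mH) = 0.259.
ω_d = ω_n√(1−ζ²) = 1210 rad/s.

ω_d ≈ 1210 rad/s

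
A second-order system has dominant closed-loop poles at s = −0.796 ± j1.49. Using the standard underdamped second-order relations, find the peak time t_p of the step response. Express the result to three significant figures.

t_p ≈ 2.11 s

t_p = π/ω_d with ω_d = 1.49 (the imaginary part), so t_p = 2.11 s.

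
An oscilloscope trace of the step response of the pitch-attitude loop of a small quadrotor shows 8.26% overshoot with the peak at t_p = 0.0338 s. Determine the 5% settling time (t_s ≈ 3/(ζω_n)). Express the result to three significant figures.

t_s ≈ 0.0407 s

ζ from %OS: ζ = |ln 0.0826|/√(π²+ln²0.0826) = 0.622.
From t_p = π/ω_d, ω_d = π/0.0338 = 92.9 rad/s, so ω_n = ω_d/√(1−ζ²) = 119 rad/s.
t_s ≈ 3/(ζω_n) = 3/(0.622·119) = 0.0407 s.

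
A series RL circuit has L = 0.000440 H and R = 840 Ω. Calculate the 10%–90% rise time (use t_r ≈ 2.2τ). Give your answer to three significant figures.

τ = L/R = 0.000440/840 = 0.000000524 s.
t_r ≈ 2.2τ = 0.00000115 s.

t_r ≈ 0.00000115 s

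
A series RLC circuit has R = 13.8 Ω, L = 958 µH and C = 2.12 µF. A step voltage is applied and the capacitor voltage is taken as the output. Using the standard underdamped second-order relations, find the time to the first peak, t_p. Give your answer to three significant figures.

t_p ≈ 0.000150 s

For a series RLC circuit (capacitor voltage as output), ω_n = 1/√(LC) = 1/√(958 µH · 2.12 µF) = 22200 rad/s.
ζ = (R/2)·√(C/L) = (13.8/2)·√(2.12 µF/958 µH) = 0.325.
ω_d = ω_n√(1−ζ²) = 21000 rad/s. t_p = π/ω_d = 0.000150 s.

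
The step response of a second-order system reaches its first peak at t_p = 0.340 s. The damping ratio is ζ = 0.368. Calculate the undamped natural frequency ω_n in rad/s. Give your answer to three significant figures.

ω_n ≈ 9.94 rad/s

Peak time t_p = π/ω_d, so ω_d = π/t_p = π/0.340 = 9.24 rad/s.
ω_n = ω_d/√(1−ζ²) = 9.24/√0.865 = 9.94 rad/s.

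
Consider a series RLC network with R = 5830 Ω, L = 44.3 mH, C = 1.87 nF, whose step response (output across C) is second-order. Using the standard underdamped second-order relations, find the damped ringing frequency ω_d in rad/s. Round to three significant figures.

For a series RLC circuit (capacitor voltage as output), ω_n = 1/√(LC) = 1/√(44.3 mH · 1.87 nF) = 110000 rad/s.
ζ = (R/2)·√(C/L) = (5830/2)·√(1.87 nF/44.3 mH) = 0.599.
ω_d = ω_n√(1−ζ²) = 88000 rad/s.

ω_d ≈ 88000 rad/s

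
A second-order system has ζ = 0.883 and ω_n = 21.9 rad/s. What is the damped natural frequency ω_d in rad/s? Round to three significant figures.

ω_d ≈ 10.3 rad/s

ω_d = ω_n√(1−ζ²) = 21.9·√0.220 = 10.3 rad/s.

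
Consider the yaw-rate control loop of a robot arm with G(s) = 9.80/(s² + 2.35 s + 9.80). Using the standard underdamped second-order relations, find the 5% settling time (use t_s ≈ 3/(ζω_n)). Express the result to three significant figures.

t_s ≈ 2.55 s

ω_n = √9.80 = 3.13 rad/s; ζ = 2.35/(2·3.13) = 0.375.
t_s ≈ 3/(ζω_n) = 3/(0.375·3.13) = 2.55 s.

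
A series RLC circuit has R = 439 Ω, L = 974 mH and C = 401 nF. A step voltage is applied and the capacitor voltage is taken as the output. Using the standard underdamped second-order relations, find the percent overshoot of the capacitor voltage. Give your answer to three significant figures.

%OS ≈ 64.0%

For a series RLC circuit (capacitor voltage as output), ω_n = 1/√(LC) = 1/√(974 mH · 401 nF) = 1600 rad/s.
ζ = (R/2)·√(C/L) = (439/2)·√(401 nF/974 mH) = 0.141.
%OS = 100·exp(−πζ/√(1−ζ²)) = 64.0%.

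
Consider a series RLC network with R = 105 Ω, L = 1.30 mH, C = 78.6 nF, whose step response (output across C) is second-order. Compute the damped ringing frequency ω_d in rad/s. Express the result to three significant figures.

ω_d ≈ 90300 rad/s

For a series RLC circuit (capacitor voltage as output), ω_n = 1/√(LC) = 1/√(1.30 mH · 78.6 nF) = 98900 rad/s.
ζ = (R/2)·√(C/L) = (105/2)·√(78.6 nF/1.30 mH) = 0.408.
ω_d = 98900·√(1 − 0.408²) = 90300 rad/s.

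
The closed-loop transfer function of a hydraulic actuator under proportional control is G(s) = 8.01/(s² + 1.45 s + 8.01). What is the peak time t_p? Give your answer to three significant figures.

Matching coefficients with s² + 2ζω_n s + ω_n² gives ω_n² = 8.01 ⇒ ω_n = 2.83 rad/s, and ζ = 1.45/(2ω_n) = 0.256.
ω_d = ω_n√(1−ζ²) = 2.74 rad/s. Then t_p = π/ω_d = 1.15 s.

t_p ≈ 1.15 s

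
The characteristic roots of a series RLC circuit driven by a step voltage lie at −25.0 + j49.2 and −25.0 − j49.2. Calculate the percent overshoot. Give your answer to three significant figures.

%OS ≈ 20.3%

The poles are at −σ ± jω_d with σ = 25.0 and ω_d = 49.2, so ω_n = √(σ²+ω_d²) = 55.2 rad/s and ζ = σ/ω_n = 0.453.
%OS = 100 e^{−πζ/√(1−ζ²)} with ζ = 0.453 gives 20.3%.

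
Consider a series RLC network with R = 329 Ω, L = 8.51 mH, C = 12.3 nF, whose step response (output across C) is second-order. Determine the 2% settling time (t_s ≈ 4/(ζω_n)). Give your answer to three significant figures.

For a series RLC circuit (capacitor voltage as output), ω_n = 1/√(LC) = 1/√(8.51 mH · 12.3 nF) = 97700 rad/s.
ζ = (R/2)·√(C/L) = (329/2)·√(12.3 nF/8.51 mH) = 0.198.
t_s ≈ 4/(ζω_n) = 0.000207 s.

t_s ≈ 0.000207 s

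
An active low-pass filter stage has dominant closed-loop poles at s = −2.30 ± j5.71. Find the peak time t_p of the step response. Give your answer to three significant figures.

t_p = π/ω_d with ω_d = 5.71 (the imaginary part), so t_p = 0.550 s.

t_p ≈ 0.550 s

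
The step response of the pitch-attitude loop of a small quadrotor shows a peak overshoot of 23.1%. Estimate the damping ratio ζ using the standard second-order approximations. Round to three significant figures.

ζ = −ln(OS)/√(π² + (ln OS)²). With OS = 0.231, ln OS = −1.465 and ζ = 1.465/3.467 = 0.423.

ζ ≈ 0.423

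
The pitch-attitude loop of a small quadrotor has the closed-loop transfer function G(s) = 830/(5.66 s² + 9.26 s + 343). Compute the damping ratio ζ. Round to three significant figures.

Dividing through by 5.66: denominator becomes s² + 1.636 s + 60.60.
So ω_n = √60.60 = 7.78 rad/s and ζ = 1.636/(2·7.78) = 0.105.

ζ ≈ 0.105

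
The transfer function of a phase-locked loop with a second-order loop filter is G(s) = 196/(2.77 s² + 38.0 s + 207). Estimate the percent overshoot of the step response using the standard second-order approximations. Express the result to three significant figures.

Dividing through by 2.77: denominator becomes s² + 13.72 s + 74.73.
So ω_n = √74.73 = 8.64 rad/s and ζ = 13.72/(2·8.64) = 0.793.
%OS = 100 e^{−πζ/√(1−ζ²)} with ζ = 0.793 gives 1.66%.

%OS ≈ 1.66%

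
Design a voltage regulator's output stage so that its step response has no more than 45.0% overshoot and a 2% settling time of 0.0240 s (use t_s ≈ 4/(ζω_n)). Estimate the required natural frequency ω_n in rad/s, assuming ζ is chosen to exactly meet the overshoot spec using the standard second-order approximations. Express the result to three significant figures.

Inverting the overshoot relation: ζ = |ln 0.450|/√(π² + ln²0.450) = 0.246.
Then ω_n = 4/(ζ t_s) = 4/(0.246 × 0.0240) = 677 rad/s.

ω_n ≈ 677 rad/s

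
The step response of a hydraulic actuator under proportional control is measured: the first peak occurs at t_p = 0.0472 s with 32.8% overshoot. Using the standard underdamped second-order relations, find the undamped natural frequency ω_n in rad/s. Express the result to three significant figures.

The overshoot fixes ζ = −ln(OS)/√(π²+ln²(OS)) = 0.334.
From t_p = π/ω_d, ω_d = π/0.0472 = 66.6 rad/s, so ω_n = ω_d/√(1−ζ²) = 70.6 rad/s.

ω_n ≈ 70.6 rad/s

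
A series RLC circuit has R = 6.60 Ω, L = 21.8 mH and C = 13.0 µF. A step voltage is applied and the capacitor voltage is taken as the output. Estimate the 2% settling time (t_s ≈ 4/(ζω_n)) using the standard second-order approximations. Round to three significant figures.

For a series RLC circuit (capacitor voltage as output), ω_n = 1/√(LC) = 1/√(21.8 mH · 13.0 µF) = 1880 rad/s.
ζ = (R/2)·√(C/L) = (6.60/2)·√(13.0 µF/21.8 mH) = 0.0806.
t_s ≈ 4/(ζω_n) = 0.0264 s.

t_s ≈ 0.0264 s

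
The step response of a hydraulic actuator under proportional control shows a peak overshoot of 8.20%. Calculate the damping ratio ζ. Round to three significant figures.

Inverting the overshoot relation: ζ = |ln 0.0820|/√(π² + ln²0.0820) = 0.623.

ζ ≈ 0.623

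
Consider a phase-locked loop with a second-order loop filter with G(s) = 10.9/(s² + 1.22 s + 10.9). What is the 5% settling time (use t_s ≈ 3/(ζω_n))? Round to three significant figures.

Comparing the denominator to s² + 2ζω_n s + ω_n²: ω_n = √10.9 = 3.30 rad/s, and 2ζω_n = 1.22 so ζ = 1.22/(2·3.30) = 0.185.
t_s ≈ 3/(ζω_n) = 3/(0.185·3.30) = 4.92 s.

t_s ≈ 4.92 s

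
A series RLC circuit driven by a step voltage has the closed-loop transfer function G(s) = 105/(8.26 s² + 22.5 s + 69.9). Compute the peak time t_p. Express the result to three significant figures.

Dividing through by 8.26: denominator becomes s² + 2.724 s + 8.462.
So ω_n = √8.462 = 2.91 rad/s and ζ = 2.724/(2·2.91) = 0.468.
The damped frequency ω_d = ω_n√(1−ζ²) = 2.57 rad/s. t_p = π/ω_d = 1.22 s.

t_p ≈ 1.22 s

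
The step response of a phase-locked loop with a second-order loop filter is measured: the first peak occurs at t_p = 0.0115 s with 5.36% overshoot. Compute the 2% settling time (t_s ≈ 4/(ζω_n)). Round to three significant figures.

From the overshoot, ζ = −ln(OS)/√(π²+ln²(OS)) = 0.682.
From t_p = π/ω_d, ω_d = π/0.0115 = 273 rad/s, so ω_n = ω_d/√(1−ζ²) = 373 rad/s.
t_s ≈ 4/(ζω_n) = 4/(0.682·373) = 0.0157 s.

t_s ≈ 0.0157 s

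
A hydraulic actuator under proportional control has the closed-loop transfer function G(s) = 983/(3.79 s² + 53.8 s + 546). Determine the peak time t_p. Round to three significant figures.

Dividing through by 3.79: denominator becomes s² + 14.20 s + 144.1.
So ω_n = √144.1 = 12.0 rad/s and ζ = 14.20/(2·12.0) = 0.591.
ω_d = ω_n√(1−ζ²) = 9.68 rad/s. t_p = π/ω_d = 0.325 s.

t_p ≈ 0.325 s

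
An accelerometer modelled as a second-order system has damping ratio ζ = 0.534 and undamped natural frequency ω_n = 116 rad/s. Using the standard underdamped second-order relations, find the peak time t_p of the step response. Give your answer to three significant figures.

The damped frequency is ω_d = ω_n√(1−ζ²) = 116·√(1−0.285) = 98.1 rad/s.
Peak time t_p = π/ω_d = π/98.1 = 0.0320 s.

t_p ≈ 0.0320 s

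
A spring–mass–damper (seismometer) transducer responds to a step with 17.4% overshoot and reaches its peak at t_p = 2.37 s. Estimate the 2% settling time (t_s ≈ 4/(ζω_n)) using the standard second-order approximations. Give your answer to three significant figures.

From the overshoot, ζ = −ln(OS)/√(π²+ln²(OS)) = 0.486.
t_p = π/ω_d ⇒ ω_d = 1.33 rad/s; then ω_n = ω_d/√(1−ζ²) = 1.52 rad/s.
t_s ≈ 4/(ζω_n) = 4/(0.486·1.52) = 5.42 s.

t_s ≈ 5.42 s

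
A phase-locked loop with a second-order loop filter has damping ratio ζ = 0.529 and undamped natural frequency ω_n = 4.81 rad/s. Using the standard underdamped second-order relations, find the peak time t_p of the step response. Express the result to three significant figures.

The damped frequency is ω_d = ω_n√(1−ζ²) = 4.81·√(1−0.280) = 4.08 rad/s.
Peak time t_p = π/ω_d = π/4.08 = 0.770 s.

t_p ≈ 0.770 s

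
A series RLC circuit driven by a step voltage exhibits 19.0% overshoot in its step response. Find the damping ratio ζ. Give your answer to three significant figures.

ζ = −ln(OS)/√(π² + (ln OS)²). With OS = 0.190, ln OS = −1.661 and ζ = 1.661/3.554 = 0.467.

ζ ≈ 0.467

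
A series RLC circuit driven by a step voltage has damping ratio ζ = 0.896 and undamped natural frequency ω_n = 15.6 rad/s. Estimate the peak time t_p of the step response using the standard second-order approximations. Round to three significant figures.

t_p ≈ 0.454 s

The damped frequency is ω_d = ω_n√(1−ζ²) = 15.6·√(1−0.803) = 6.93 rad/s.
Peak time t_p = π/ω_d = π/6.93 = 0.454 s.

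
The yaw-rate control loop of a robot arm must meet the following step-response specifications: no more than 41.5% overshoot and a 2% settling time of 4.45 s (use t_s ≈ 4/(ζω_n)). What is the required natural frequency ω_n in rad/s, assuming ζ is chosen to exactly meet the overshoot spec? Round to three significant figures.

ω_n ≈ 3.33 rad/s

From %OS = 100·exp(−πζ/√(1−ζ²)), invert to get ζ = −ln(OS)/√(π² + ln²(OS)) with OS = 0.415.
−ln 0.415 = 0.8795, so ζ = 0.8795/√(π² + 0.7735) = 0.270.
From t_s ≈ 4/(ζω_n): ω_n = 4/(ζ·t_s) = 4/(0.270·4.45) = 3.33 rad/s.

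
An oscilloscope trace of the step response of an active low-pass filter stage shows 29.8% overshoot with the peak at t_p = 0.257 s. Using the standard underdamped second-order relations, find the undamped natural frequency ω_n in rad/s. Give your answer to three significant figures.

From the overshoot, ζ = −ln(OS)/√(π²+ln²(OS)) = 0.360.
t_p = π/ω_d ⇒ ω_d = 12.2 rad/s; then ω_n = ω_d/√(1−ζ²) = 13.1 rad/s.

ω_n ≈ 13.1 rad/s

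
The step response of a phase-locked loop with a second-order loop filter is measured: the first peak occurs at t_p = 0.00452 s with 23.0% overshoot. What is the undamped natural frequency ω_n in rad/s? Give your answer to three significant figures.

ω_n ≈ 767 rad/s

The overshoot fixes ζ = −ln(OS)/√(π²+ln²(OS)) = 0.424.
From t_p = π/ω_d, ω_d = π/0.00452 = 695 rad/s, so ω_n = ω_d/√(1−ζ²) = 767 rad/s.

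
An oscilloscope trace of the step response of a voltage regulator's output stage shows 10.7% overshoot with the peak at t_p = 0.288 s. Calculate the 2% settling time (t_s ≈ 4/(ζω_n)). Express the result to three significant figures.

t_s ≈ 0.515 s

The overshoot fixes ζ = −ln(OS)/√(π²+ln²(OS)) = 0.580.
t_p = π/ω_d ⇒ ω_d = 10.9 rad/s; then ω_n = ω_d/√(1−ζ²) = 13.4 rad/s.
t_s ≈ 4/(ζω_n) = 4/(0.580·13.4) = 0.515 s.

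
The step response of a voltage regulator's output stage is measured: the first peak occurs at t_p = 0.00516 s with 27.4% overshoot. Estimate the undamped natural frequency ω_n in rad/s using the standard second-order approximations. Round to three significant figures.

ω_n ≈ 659 rad/s

ζ from %OS: ζ = |ln 0.274|/√(π²+ln²0.274) = 0.381.
From t_p = π/ω_d, ω_d = π/0.00516 = 609 rad/s, so ω_n = ω_d/√(1−ζ²) = 659 rad/s.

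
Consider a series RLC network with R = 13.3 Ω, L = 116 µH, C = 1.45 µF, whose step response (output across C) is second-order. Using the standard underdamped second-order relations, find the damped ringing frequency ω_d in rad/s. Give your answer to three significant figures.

For a series RLC circuit (capacitor voltage as output), ω_n = 1/√(LC) = 1/√(116 µH · 1.45 µF) = 77100 rad/s.
ζ = (R/2)·√(C/L) = (13.3/2)·√(1.45 µF/116 µH) = 0.743.
The damped frequency ω_d = ω_n√(1−ζ²) = 51600 rad/s.

ω_d ≈ 51600 rad/s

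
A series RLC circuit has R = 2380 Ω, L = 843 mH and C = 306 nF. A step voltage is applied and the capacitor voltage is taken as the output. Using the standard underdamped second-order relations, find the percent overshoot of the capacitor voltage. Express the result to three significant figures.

For a series RLC circuit (capacitor voltage as output), ω_n = 1/√(LC) = 1/√(843 mH · 306 nF) = 1970 rad/s.
ζ = (R/2)·√(C/L) = (2380/2)·√(306 nF/843 mH) = 0.717.
%OS = 100 e^{−πζ/√(1−ζ²)} with ζ = 0.717 gives 3.95%.

%OS ≈ 3.95%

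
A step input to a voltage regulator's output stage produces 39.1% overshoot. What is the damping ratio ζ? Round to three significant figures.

ζ ≈ 0.286

From %OS = 100·exp(−πζ/√(1−ζ²)), invert to get ζ = −ln(OS)/√(π² + ln²(OS)) with OS = 0.391.
−ln 0.391 = 0.9390, so ζ = 0.9390/√(π² + 0.8818) = 0.286.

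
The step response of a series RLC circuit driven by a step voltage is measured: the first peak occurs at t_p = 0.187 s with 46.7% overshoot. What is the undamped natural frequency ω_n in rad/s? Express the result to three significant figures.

ζ from %OS: ζ = |ln 0.467|/√(π²+ln²0.467) = 0.236.
t_p = π/ω_d ⇒ ω_d = 16.8 rad/s; then ω_n = ω_d/√(1−ζ²) = 17.3 rad/s.

ω_n ≈ 17.3 rad/s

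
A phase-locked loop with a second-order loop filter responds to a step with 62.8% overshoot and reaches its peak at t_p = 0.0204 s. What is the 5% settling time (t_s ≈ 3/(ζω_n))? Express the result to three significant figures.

The overshoot fixes ζ = −ln(OS)/√(π²+ln²(OS)) = 0.146.
From t_p = π/ω_d, ω_d = π/0.0204 = 154 rad/s, so ω_n = ω_d/√(1−ζ²) = 156 rad/s.
t_s ≈ 3/(ζω_n) = 3/(0.146·156) = 0.132 s.

t_s ≈ 0.132 s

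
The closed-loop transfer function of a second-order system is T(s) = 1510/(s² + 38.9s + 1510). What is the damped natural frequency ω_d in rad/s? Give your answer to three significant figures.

ω_n = √1510 = 38.9 rad/s; ζ = 38.9/(2·38.9) = 0.501.
ω_d = 38.9·√(1 − 0.501²) = 33.6 rad/s.

ω_d ≈ 33.6 rad/s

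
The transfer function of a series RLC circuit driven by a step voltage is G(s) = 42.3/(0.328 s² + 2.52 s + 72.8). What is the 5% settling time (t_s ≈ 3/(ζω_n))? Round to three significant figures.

t_s ≈ 0.781 s

Dividing through by 0.328: denominator becomes s² + 7.683 s + 222.0.
So ω_n = √222.0 = 14.9 rad/s and ζ = 7.683/(2·14.9) = 0.258.
t_s ≈ 3/(ζω_n) = 0.781 s.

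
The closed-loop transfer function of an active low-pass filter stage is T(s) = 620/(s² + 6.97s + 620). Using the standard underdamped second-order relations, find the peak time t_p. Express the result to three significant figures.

t_p ≈ 0.127 s

Matching coefficients with s² + 2ζω_n s + ω_n² gives ω_n² = 620 ⇒ ω_n = 24.9 rad/s, and ζ = 6.97/(2ω_n) = 0.140.
ω_d = ω_n√(1−ζ²) = 24.7 rad/s. Then t_p = π/ω_d = 0.127 s.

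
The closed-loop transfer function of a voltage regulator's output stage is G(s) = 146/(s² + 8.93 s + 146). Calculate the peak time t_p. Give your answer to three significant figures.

Matching coefficients with s² + 2ζω_n s + ω_n² gives ω_n² = 146 ⇒ ω_n = 12.1 rad/s, and ζ = 8.93/(2ω_n) = 0.370.
The damped frequency ω_d = ω_n√(1−ζ²) = 11.2 rad/s. Then t_p = π/ω_d = 0.280 s.

t_p ≈ 0.280 s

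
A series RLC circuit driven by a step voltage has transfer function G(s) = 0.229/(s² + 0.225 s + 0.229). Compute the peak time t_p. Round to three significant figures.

Comparing the denominator to s² + 2ζω_n s + ω_n²: ω_n = √0.229 = 0.479 rad/s, and 2ζω_n = 0.225 so ζ = 0.225/(2·0.479) = 0.235.
ω_d = 0.479·√(1 − 0.235²) = 0.465 rad/s. Then t_p = π/ω_d = 6.75 s.

t_p ≈ 6.75 s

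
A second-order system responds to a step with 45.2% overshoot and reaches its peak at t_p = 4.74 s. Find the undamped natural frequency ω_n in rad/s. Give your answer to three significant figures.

The overshoot fixes ζ = −ln(OS)/√(π²+ln²(OS)) = 0.245.
t_p = π/ω_d ⇒ ω_d = 0.663 rad/s; then ω_n = ω_d/√(1−ζ²) = 0.684 rad/s.

ω_n ≈ 0.684 rad/s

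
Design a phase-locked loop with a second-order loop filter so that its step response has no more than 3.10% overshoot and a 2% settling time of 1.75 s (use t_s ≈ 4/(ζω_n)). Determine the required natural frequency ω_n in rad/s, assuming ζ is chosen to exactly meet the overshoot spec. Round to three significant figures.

ω_n ≈ 3.08 rad/s

From %OS = 100·exp(−πζ/√(1−ζ²)), invert to get ζ = −ln(OS)/√(π² + ln²(OS)) with OS = 0.0310.
−ln 0.0310 = 3.474, so ζ = 3.474/√(π² + 12.07) = 0.742.
Then ω_n = 4/(ζ t_s) = 4/(0.742 × 1.75) = 3.08 rad/s.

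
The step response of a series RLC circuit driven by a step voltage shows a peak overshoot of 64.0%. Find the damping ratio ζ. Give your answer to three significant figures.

Inverting the overshoot relation: ζ = |ln 0.640|/√(π² + ln²0.640) = 0.141.

ζ ≈ 0.141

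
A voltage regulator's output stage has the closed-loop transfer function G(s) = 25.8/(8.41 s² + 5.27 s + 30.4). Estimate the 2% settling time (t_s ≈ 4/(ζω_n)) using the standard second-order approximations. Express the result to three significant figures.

t_s ≈ 12.8 s

Dividing through by 8.41: denominator becomes s² + 0.6266 s + 3.615.
So ω_n = √3.615 = 1.90 rad/s and ζ = 0.6266/(2·1.90) = 0.165.
t_s ≈ 4/(ζω_n) = 12.8 s.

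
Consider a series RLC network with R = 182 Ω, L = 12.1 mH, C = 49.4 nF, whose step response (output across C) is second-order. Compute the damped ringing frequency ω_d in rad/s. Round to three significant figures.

ω_d ≈ 40200 rad/s

For a series RLC circuit (capacitor voltage as output), ω_n = 1/√(LC) = 1/√(12.1 mH · 49.4 nF) = 40900 rad/s.
ζ = (R/2)·√(C/L) = (182/2)·√(49.4 nF/12.1 mH) = 0.184.
ω_d = 40900·√(1 − 0.184²) = 40200 rad/s.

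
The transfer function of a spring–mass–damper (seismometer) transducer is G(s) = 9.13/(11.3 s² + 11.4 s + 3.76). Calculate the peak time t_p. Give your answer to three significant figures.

Dividing through by 11.3: denominator becomes s² + 1.009 s + 0.3327.
So ω_n = √0.3327 = 0.577 rad/s and ζ = 1.009/(2·0.577) = 0.874.
The damped frequency ω_d = ω_n√(1−ζ²) = 0.280 rad/s. t_p = π/ω_d = 11.2 s.

t_p ≈ 11.2 s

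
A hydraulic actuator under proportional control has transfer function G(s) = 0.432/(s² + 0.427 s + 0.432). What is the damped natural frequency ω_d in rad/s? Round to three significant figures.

ω_n = √0.432 = 0.657 rad/s; ζ = 0.427/(2·0.657) = 0.325.
The damped frequency ω_d = ω_n√(1−ζ²) = 0.622 rad/s.

ω_d ≈ 0.622 rad/s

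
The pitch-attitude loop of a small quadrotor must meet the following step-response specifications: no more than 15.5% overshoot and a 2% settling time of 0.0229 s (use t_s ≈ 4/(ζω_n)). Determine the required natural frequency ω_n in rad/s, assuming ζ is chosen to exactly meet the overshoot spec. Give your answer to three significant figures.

ζ = −ln(OS)/√(π² + (ln OS)²). With OS = 0.155, ln OS = −1.864 and ζ = 1.864/3.653 = 0.510.
From t_s ≈ 4/(ζω_n): ω_n = 4/(ζ·t_s) = 4/(0.510·0.0229) = 342 rad/s.

ω_n ≈ 342 rad/s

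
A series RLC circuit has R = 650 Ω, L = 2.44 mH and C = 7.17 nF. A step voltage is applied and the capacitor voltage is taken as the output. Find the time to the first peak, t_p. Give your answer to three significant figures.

For a series RLC circuit (capacitor voltage as output), ω_n = 1/√(LC) = 1/√(2.44 mH · 7.17 nF) = 239000 rad/s.
ζ = (R/2)·√(C/L) = (650/2)·√(7.17 nF/2.44 mH) = 0.557.
ω_d = ω_n√(1−ζ²) = 199000 rad/s. t_p = π/ω_d = 0.0000158 s.

t_p ≈ 0.0000158 s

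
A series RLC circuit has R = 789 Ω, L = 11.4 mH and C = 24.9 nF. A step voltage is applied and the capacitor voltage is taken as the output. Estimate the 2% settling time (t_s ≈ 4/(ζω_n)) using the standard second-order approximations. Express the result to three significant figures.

For a series RLC circuit (capacitor voltage as output), ω_n = 1/√(LC) = 1/√(11.4 mH · 24.9 nF) = 59400 rad/s.
ζ = (R/2)·√(C/L) = (789/2)·√(24.9 nF/11.4 mH) = 0.583.
t_s ≈ 4/(ζω_n) = 0.000116 s.

t_s ≈ 0.000116 s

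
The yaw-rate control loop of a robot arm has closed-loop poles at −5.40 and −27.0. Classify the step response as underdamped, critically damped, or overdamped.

overdamped

Since the poles are distinct, negative and real, the response is overdamped.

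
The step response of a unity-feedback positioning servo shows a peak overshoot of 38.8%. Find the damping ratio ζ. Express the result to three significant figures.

From %OS = 100·exp(−πζ/√(1−ζ²)), invert to get ζ = −ln(OS)/√(π² + ln²(OS)) with OS = 0.388.
−ln 0.388 = 0.9467, so ζ = 0.9467/√(π² + 0.8963) = 0.289.

ζ ≈ 0.289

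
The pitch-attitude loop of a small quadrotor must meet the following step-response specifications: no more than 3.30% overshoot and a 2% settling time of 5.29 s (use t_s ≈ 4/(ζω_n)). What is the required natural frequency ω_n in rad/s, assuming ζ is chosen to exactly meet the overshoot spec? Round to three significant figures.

ω_n ≈ 1.03 rad/s

From %OS = 100·exp(−πζ/√(1−ζ²)), invert to get ζ = −ln(OS)/√(π² + ln²(OS)) with OS = 0.0330.
−ln 0.0330 = 3.411, so ζ = 3.411/√(π² + 11.64) = 0.736.
From t_s ≈ 4/(ζω_n): ω_n = 4/(ζ·t_s) = 4/(0.736·5.29) = 1.03 rad/s.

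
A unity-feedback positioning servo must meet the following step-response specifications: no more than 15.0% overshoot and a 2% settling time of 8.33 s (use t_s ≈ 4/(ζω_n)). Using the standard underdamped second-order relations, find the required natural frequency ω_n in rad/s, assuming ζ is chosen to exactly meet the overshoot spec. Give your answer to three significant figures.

ω_n ≈ 0.929 rad/s

ζ = −ln(OS)/√(π² + (ln OS)²). With OS = 0.150, ln OS = −1.897 and ζ = 1.897/3.670 = 0.517.
From t_s ≈ 4/(ζω_n): ω_n = 4/(ζ·t_s) = 4/(0.517·8.33) = 0.929 rad/s.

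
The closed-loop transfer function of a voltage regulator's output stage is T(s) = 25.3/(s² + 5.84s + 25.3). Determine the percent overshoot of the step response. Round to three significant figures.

%OS ≈ 10.6%

Comparing the denominator to s² + 2ζω_n s + ω_n²: ω_n = √25.3 = 5.03 rad/s, and 2ζω_n = 5.84 so ζ = 5.84/(2·5.03) = 0.581.
Overshoot: exp(−π·0.581/√(1−0.581²)) = 0.106, i.e. 10.6%.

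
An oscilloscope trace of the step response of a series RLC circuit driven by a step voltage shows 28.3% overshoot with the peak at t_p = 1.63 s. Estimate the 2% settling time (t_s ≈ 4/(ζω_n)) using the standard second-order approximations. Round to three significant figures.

ζ from %OS: ζ = |ln 0.283|/√(π²+ln²0.283) = 0.373.
From t_p = π/ω_d, ω_d = π/1.63 = 1.93 rad/s, so ω_n = ω_d/√(1−ζ²) = 2.08 rad/s.
t_s ≈ 4/(ζω_n) = 4/(0.373·2.08) = 5.17 s.

t_s ≈ 5.17 s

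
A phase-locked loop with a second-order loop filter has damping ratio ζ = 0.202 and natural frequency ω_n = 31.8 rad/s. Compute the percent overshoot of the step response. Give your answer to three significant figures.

For an underdamped second-order system, %OS = 100·exp(−πζ/√(1−ζ²)).
πζ/√(1−ζ²) = π·0.202/√(1−0.0408) = 0.6480, so %OS = 100·e^(−0.6480) = 52.3%.

%OS ≈ 52.3%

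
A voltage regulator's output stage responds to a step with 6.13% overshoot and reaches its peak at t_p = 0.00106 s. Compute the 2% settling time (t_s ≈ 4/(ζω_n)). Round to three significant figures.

t_s ≈ 0.00152 s

The overshoot fixes ζ = −ln(OS)/√(π²+ln²(OS)) = 0.664.
t_p = π/ω_d ⇒ ω_d = 2960 rad/s; then ω_n = ω_d/√(1−ζ²) = 3970 rad/s.
t_s ≈ 4/(ζω_n) = 4/(0.664·3970) = 0.00152 s.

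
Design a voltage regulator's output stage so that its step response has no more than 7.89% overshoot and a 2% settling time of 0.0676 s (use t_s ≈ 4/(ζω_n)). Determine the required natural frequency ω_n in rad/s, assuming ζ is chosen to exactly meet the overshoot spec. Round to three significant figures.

ζ = −ln(OS)/√(π² + (ln OS)²). With OS = 0.0789, ln OS = −2.540 and ζ = 2.540/4.040 = 0.629.
Then ω_n = 4/(ζ t_s) = 4/(0.629 × 0.0676) = 94.1 rad/s.

ω_n ≈ 94.1 rad/s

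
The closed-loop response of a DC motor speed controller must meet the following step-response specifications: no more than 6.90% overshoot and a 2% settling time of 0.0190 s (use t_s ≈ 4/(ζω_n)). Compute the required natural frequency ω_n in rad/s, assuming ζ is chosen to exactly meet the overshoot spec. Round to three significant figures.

ζ = −ln(OS)/√(π² + (ln OS)²). With OS = 0.0690, ln OS = −2.674 and ζ = 2.674/4.125 = 0.648.
Then ω_n = 4/(ζ t_s) = 4/(0.648 × 0.0190) = 325 rad/s.

ω_n ≈ 325 rad/s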